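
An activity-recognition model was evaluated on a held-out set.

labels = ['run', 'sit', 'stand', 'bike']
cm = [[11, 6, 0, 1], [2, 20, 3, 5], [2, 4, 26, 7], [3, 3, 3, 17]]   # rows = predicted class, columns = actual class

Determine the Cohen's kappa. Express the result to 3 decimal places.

Observed agreement pₒ = trace/N = 74/113 = 0.6549
Expected agreement pₑ = Σ (rowᵢ·colᵢ)/N² = (18·18 + 33·30 + 32·39 + 30·26)/113² = 0.2617
κ = (pₒ − pₑ)/(1 − pₑ) = (0.6549 − 0.2617)/(1 − 0.2617) = 0.533

0.533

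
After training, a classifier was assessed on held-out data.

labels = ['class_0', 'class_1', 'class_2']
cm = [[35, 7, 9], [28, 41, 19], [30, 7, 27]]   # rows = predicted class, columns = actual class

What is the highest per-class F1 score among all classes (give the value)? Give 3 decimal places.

Per-class F1 score (2·TP/(2·TP+FP+FN)):
  class_0: TP=35, FP=7+9=16, FN=28+30=58 → 70/144 = 0.4861
  class_1: TP=41, FP=28+19=47, FN=7+7=14 → 82/143 = 0.5734
  class_2: TP=27, FP=30+7=37, FN=9+19=28 → 54/119 = 0.4538
Highest is class 'class_1' with F1 score = 0.573.

0.573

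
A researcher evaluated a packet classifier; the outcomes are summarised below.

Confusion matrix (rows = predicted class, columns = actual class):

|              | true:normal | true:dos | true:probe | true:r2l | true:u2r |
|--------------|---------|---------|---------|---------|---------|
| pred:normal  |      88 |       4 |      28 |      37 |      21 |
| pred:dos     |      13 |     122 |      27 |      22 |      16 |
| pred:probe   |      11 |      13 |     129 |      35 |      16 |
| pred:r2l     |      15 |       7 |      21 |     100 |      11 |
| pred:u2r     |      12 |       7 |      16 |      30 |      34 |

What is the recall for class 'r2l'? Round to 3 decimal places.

0.446

Treat 'r2l' as positive and all other classes as negative.
recall = TP/(TP+FN).
r2l: TP=100, FN=37+22+35+30=124 → 100/224 = 0.4464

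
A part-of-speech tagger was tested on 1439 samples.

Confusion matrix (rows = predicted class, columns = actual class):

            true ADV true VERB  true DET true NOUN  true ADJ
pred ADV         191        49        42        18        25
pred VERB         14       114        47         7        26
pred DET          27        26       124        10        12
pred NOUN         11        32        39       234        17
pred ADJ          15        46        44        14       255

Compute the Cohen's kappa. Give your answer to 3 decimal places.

Observed agreement pₒ = trace/N = 918/1439 = 0.6379
Expected agreement pₑ = Σ (rowᵢ·colᵢ)/N² = (258·325 + 267·208 + 296·199 + 283·333 + 335·374)/1439² = 0.2018
κ = (pₒ − pₑ)/(1 − pₑ) = (0.6379 − 0.2018)/(1 − 0.2018) = 0.546

0.546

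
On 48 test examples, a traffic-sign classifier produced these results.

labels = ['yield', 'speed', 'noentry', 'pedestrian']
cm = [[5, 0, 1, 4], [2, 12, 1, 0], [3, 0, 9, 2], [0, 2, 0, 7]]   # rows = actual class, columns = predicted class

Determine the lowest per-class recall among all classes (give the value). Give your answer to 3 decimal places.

Per-class recall (TP/(TP+FN)):
  yield: TP=5, FN=0+1+4=5 → 5/10 = 0.5000
  speed: TP=12, FN=2+1+0=3 → 12/15 = 0.8000
  noentry: TP=9, FN=3+0+2=5 → 9/14 = 0.6429
  pedestrian: TP=7, FN=0+2+0=2 → 7/9 = 0.7778
Lowest is class 'yield' with recall = 0.500.

0.500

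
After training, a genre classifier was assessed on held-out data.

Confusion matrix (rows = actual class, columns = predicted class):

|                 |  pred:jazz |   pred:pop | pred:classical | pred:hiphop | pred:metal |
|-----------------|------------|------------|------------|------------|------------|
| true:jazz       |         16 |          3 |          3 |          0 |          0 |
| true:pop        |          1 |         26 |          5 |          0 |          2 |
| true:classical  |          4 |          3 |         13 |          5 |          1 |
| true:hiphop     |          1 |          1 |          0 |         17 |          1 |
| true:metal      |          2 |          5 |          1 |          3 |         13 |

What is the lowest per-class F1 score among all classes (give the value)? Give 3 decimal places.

0.542

Per-class F1 score (2·TP/(2·TP+FP+FN)):
  jazz: TP=16, FP=1+4+1+2=8, FN=3+3+0+0=6 → 32/46 = 0.6957
  pop: TP=26, FP=3+3+1+5=12, FN=1+5+0+2=8 → 52/72 = 0.7222
  classical: TP=13, FP=3+5+0+1=9, FN=4+3+5+1=13 → 26/48 = 0.5417
  hiphop: TP=17, FP=0+0+5+3=8, FN=1+1+0+1=3 → 34/45 = 0.7556
  metal: TP=13, FP=0+2+1+1=4, FN=2+5+1+3=11 → 26/41 = 0.6341
Lowest is class 'classical' with F1 score = 0.542.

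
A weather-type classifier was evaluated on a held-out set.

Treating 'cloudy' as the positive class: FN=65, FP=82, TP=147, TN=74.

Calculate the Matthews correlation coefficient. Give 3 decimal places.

MCC = (TP·TN − FP·FN) / √((TP+FP)(TP+FN)(TN+FP)(TN+FN))
Numerator = 147·74 − 82·65 = 5548
Denominator = √(229·212·156·139) = √1052714832 = 32445.5672
MCC = 5548 / 32445.5672 = 0.171

0.171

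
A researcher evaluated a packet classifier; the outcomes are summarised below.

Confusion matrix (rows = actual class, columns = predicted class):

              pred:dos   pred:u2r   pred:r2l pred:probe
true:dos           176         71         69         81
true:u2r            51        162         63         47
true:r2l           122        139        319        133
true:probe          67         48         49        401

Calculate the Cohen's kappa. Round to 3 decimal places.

Observed agreement pₒ = trace/N = 1058/1998 = 0.5295
Expected agreement pₑ = Σ (rowᵢ·colᵢ)/N² = (397·416 + 323·420 + 713·500 + 565·662)/1998² = 0.2584
κ = (pₒ − pₑ)/(1 − pₑ) = (0.5295 − 0.2584)/(1 − 0.2584) = 0.366

0.366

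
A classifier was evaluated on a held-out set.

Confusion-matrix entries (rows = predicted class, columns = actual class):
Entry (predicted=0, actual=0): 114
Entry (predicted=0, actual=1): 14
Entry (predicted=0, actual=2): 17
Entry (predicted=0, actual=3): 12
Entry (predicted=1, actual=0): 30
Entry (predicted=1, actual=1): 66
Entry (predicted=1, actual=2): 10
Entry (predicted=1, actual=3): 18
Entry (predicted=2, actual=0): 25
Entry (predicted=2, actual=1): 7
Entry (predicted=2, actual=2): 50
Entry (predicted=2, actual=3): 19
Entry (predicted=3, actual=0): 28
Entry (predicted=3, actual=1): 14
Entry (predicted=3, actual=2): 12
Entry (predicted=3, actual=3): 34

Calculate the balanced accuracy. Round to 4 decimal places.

Balanced accuracy = mean of per-class recall.
  0: recall = 114/197 = 0.57868
  1: recall = 66/101 = 0.65347
  2: recall = 50/89 = 0.56180
  3: recall = 34/83 = 0.40964
Mean = (0.57868 + 0.65347 + 0.56180 + 0.40964) / 4 = 0.5509

0.5509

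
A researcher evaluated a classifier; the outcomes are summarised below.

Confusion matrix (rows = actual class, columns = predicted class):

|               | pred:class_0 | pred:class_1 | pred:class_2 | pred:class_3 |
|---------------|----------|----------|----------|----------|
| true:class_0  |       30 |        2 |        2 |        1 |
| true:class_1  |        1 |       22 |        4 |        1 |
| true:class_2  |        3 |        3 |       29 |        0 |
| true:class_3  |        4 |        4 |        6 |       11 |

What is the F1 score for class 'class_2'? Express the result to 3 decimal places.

One-vs-rest for 'class_2': TP = diagonal; FP = other classes predicted 'class_2'; FN = 'class_2' predicted as other.
F1 score = 2·TP/(2·TP+FP+FN).
class_2: TP=29, FP=2+4+6=12, FN=3+3+0=6 → 58/76 = 0.7632

0.763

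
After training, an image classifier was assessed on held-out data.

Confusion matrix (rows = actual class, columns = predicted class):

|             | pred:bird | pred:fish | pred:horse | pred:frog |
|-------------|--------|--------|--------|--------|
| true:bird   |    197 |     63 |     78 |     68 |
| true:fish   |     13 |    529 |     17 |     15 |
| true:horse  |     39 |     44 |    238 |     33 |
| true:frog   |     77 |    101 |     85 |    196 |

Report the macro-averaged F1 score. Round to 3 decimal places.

Per-class F1 score (2·TP/(2·TP+FP+FN)):
  bird: TP=197, FP=13+39+77=129, FN=63+78+68=209 → 394/732 = 0.5383
  fish: TP=529, FP=63+44+101=208, FN=13+17+15=45 → 1058/1311 = 0.8070
  horse: TP=238, FP=78+17+85=180, FN=39+44+33=116 → 476/772 = 0.6166
  frog: TP=196, FP=68+15+33=116, FN=77+101+85=263 → 392/771 = 0.5084
Macro-F1 score = mean = (0.5383 + 0.8070 + 0.6166 + 0.5084) / 4 = 0.618

0.618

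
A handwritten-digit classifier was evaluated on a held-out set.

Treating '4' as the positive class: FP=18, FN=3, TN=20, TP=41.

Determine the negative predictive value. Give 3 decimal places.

0.870

NPV = TN/(TN+FN) = 20/(20+3) = 0.870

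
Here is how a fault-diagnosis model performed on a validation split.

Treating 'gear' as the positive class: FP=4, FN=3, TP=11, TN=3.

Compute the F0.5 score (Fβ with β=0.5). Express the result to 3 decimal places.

0.743

Fβ = (1+β²)·TP / ((1+β²)·TP + β²·FN + FP), with β²=1/4
= 1.25·11 / (1.25·11 + 0.25·3 + 4) = 0.743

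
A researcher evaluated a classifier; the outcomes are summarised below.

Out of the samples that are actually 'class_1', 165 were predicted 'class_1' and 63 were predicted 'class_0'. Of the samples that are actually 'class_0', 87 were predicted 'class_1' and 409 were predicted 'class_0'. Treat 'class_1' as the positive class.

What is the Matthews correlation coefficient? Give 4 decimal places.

MCC = (TP·TN − FP·FN) / √((TP+FP)(TP+FN)(TN+FP)(TN+FN))
Numerator = 165·409 − 87·63 = 62004
Denominator = √(252·228·496·472) = √13451139072 = 115979.0458
MCC = 62004 / 115979.0458 = 0.5346

0.5346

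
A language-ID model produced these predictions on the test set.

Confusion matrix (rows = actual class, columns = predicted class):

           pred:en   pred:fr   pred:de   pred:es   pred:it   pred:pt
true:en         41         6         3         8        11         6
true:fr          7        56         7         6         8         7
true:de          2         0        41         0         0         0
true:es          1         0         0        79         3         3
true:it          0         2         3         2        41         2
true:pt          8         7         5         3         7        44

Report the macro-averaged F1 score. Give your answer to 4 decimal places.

0.7161

Per-class F1 score (2·TP/(2·TP+FP+FN)):
  en: TP=41, FP=7+2+1+0+8=18, FN=6+3+8+11+6=34 → 82/134 = 0.61194
  fr: TP=56, FP=6+0+0+2+7=15, FN=7+7+6+8+7=35 → 112/162 = 0.69136
  de: TP=41, FP=3+7+0+3+5=18, FN=2+0+0+0+0=2 → 82/102 = 0.80392
  es: TP=79, FP=8+6+0+2+3=19, FN=1+0+0+3+3=7 → 158/184 = 0.85870
  it: TP=41, FP=11+8+0+3+7=29, FN=0+2+3+2+2=9 → 82/120 = 0.68333
  pt: TP=44, FP=6+7+0+3+2=18, FN=8+7+5+3+7=30 → 88/136 = 0.64706
Macro-F1 score = mean = (0.61194 + 0.69136 + 0.80392 + 0.85870 + 0.68333 + 0.64706) / 6 = 0.7161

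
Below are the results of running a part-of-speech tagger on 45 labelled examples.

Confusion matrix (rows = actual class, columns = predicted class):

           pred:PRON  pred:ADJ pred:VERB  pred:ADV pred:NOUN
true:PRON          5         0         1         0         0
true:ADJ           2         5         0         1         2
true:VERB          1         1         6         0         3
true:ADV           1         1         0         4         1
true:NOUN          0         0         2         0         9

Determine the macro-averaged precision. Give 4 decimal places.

0.6673

Per-class precision (TP/(TP+FP)):
  PRON: TP=5, FP=2+1+1+0=4 → 5/9 = 0.55556
  ADJ: TP=5, FP=0+1+1+0=2 → 5/7 = 0.71429
  VERB: TP=6, FP=1+0+0+2=3 → 6/9 = 0.66667
  ADV: TP=4, FP=0+1+0+0=1 → 4/5 = 0.80000
  NOUN: TP=9, FP=0+2+3+1=6 → 9/15 = 0.60000
Macro-precision = mean = (0.55556 + 0.71429 + 0.66667 + 0.80000 + 0.60000) / 5 = 0.6673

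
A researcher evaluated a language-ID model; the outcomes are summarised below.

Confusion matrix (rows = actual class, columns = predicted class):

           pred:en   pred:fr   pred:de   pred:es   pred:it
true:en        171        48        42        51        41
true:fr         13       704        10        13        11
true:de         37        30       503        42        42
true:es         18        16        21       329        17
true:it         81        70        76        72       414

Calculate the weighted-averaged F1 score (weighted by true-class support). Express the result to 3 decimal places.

Per-class F1 score (2·TP/(2·TP+FP+FN)):
  en: TP=171, FP=13+37+18+81=149, FN=48+42+51+41=182 → 342/673 = 0.5082
  fr: TP=704, FP=48+30+16+70=164, FN=13+10+13+11=47 → 1408/1619 = 0.8697
  de: TP=503, FP=42+10+21+76=149, FN=37+30+42+42=151 → 1006/1306 = 0.7703
  es: TP=329, FP=51+13+42+72=178, FN=18+16+21+17=72 → 658/908 = 0.7247
  it: TP=414, FP=41+11+42+17=111, FN=81+70+76+72=299 → 828/1238 = 0.6688
Weighted-F1 score = Σ (supportᵢ/N)·F1 scoreᵢ with N=2872: (353/2872)·0.5082 + (751/2872)·0.8697 + (654/2872)·0.7703 + (401/2872)·0.7247 + (713/2872)·0.6688 = 0.733

0.733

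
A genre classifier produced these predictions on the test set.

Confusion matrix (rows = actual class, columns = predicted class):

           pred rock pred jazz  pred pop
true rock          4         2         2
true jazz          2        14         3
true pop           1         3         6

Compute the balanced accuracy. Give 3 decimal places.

Balanced accuracy = mean of per-class recall.
  rock: recall = 4/8 = 0.5000
  jazz: recall = 14/19 = 0.7368
  pop: recall = 6/10 = 0.6000
Mean = (0.5000 + 0.7368 + 0.6000) / 3 = 0.612

0.612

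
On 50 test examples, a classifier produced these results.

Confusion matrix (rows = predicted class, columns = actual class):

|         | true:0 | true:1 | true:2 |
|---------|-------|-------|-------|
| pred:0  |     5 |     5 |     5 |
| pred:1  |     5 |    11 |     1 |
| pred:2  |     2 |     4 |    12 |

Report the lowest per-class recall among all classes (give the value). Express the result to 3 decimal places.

0.417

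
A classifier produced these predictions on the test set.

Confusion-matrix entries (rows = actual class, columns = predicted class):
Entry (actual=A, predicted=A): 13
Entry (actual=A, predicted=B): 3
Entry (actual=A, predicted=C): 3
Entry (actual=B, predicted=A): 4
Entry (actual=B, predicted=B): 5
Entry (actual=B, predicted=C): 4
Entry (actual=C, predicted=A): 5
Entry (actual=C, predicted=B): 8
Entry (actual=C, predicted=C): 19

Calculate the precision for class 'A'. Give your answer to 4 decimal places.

0.5909

precision = TP/(TP+FP).
A: TP=13, FP=4+5=9 → 13/22 = 0.59091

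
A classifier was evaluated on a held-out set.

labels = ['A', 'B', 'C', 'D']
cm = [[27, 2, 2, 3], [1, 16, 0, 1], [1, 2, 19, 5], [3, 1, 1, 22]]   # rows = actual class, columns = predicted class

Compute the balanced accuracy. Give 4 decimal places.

0.8004

Balanced accuracy = mean of per-class recall.
  A: recall = 27/34 = 0.79412
  B: recall = 16/18 = 0.88889
  C: recall = 19/27 = 0.70370
  D: recall = 22/27 = 0.81481
Mean = (0.79412 + 0.88889 + 0.70370 + 0.81481) / 4 = 0.8004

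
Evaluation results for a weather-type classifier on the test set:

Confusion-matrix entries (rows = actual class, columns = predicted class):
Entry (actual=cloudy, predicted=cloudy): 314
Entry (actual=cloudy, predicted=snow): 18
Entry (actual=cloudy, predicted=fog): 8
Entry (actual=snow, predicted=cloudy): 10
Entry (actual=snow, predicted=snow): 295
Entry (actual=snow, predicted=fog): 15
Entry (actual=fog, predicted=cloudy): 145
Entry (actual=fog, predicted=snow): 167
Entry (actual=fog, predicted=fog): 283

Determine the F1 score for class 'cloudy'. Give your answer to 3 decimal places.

0.776

One-vs-rest for 'cloudy': TP = diagonal; FP = other classes predicted 'cloudy'; FN = 'cloudy' predicted as other.
F1 score = 2·TP/(2·TP+FP+FN).
cloudy: TP=314, FP=10+145=155, FN=18+8=26 → 628/809 = 0.7763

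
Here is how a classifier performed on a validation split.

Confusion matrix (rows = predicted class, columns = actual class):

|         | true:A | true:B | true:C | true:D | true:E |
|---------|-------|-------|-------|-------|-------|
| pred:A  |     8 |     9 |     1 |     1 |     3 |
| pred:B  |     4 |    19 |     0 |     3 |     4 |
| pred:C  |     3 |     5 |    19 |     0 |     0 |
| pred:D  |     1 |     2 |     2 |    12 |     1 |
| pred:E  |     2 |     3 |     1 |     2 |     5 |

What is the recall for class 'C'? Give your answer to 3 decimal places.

Treat 'C' as positive and all other classes as negative.
recall = TP/(TP+FN).
C: TP=19, FN=1+0+2+1=4 → 19/23 = 0.8261

0.826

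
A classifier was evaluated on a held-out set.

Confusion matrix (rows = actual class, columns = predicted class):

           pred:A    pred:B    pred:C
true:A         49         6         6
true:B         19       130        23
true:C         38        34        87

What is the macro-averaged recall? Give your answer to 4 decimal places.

Per-class recall (TP/(TP+FN)):
  A: TP=49, FN=6+6=12 → 49/61 = 0.80328
  B: TP=130, FN=19+23=42 → 130/172 = 0.75581
  C: TP=87, FN=38+34=72 → 87/159 = 0.54717
Macro-recall = mean = (0.80328 + 0.75581 + 0.54717) / 3 = 0.7021

0.7021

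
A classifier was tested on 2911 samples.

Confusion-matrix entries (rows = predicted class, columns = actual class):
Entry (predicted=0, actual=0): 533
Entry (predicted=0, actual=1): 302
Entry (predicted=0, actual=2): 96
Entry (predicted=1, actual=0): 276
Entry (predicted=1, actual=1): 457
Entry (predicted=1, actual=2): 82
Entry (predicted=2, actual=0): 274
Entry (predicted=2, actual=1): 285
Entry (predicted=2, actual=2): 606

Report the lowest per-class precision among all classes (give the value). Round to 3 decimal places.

0.520

Per-class precision (TP/(TP+FP)):
  0: TP=533, FP=302+96=398 → 533/931 = 0.5725
  1: TP=457, FP=276+82=358 → 457/815 = 0.5607
  2: TP=606, FP=274+285=559 → 606/1165 = 0.5202
Lowest is class '2' with precision = 0.520.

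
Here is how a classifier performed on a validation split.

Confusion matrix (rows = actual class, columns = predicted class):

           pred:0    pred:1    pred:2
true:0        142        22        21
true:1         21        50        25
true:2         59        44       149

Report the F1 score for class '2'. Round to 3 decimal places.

0.667

One-vs-rest for '2': TP = diagonal; FP = other classes predicted '2'; FN = '2' predicted as other.
F1 score = 2·TP/(2·TP+FP+FN).
2: TP=149, FP=21+25=46, FN=59+44=103 → 298/447 = 0.6667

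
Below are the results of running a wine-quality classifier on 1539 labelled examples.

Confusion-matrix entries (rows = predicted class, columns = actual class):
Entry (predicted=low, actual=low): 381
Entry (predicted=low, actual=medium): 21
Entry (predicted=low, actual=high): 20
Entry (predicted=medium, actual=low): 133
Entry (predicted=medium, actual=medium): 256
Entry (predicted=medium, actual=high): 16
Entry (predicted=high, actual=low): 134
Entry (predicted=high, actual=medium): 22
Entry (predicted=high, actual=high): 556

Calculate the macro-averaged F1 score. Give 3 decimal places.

0.764

Per-class F1 score (2·TP/(2·TP+FP+FN)):
  low: TP=381, FP=21+20=41, FN=133+134=267 → 762/1070 = 0.7121
  medium: TP=256, FP=133+16=149, FN=21+22=43 → 512/704 = 0.7273
  high: TP=556, FP=134+22=156, FN=20+16=36 → 1112/1304 = 0.8528
Macro-F1 score = mean = (0.7121 + 0.7273 + 0.8528) / 3 = 0.764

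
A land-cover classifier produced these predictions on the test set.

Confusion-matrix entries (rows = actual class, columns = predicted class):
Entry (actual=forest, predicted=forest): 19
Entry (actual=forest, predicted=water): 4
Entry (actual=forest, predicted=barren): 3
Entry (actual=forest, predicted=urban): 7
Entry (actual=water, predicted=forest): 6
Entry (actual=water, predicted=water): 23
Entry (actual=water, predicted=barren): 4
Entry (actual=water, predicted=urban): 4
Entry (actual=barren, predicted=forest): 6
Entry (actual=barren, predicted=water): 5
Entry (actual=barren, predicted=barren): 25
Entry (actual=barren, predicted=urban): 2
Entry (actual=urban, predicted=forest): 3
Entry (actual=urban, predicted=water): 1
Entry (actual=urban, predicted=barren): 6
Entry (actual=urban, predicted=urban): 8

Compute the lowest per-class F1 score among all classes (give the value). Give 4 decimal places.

Per-class F1 score (2·TP/(2·TP+FP+FN)):
  forest: TP=19, FP=6+6+3=15, FN=4+3+7=14 → 38/67 = 0.56716
  water: TP=23, FP=4+5+1=10, FN=6+4+4=14 → 46/70 = 0.65714
  barren: TP=25, FP=3+4+6=13, FN=6+5+2=13 → 50/76 = 0.65789
  urban: TP=8, FP=7+4+2=13, FN=3+1+6=10 → 16/39 = 0.41026
Lowest is class 'urban' with F1 score = 0.4103.

0.4103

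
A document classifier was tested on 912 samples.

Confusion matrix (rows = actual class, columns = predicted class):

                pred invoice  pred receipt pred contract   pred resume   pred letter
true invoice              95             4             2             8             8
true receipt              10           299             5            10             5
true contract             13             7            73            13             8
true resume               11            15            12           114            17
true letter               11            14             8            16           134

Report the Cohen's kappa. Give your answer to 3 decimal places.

0.717

Observed agreement pₒ = trace/N = 715/912 = 0.7840
Expected agreement pₑ = Σ (rowᵢ·colᵢ)/N² = (117·140 + 329·339 + 114·100 + 169·161 + 183·172)/912² = 0.2380
κ = (pₒ − pₑ)/(1 − pₑ) = (0.7840 − 0.2380)/(1 − 0.2380) = 0.717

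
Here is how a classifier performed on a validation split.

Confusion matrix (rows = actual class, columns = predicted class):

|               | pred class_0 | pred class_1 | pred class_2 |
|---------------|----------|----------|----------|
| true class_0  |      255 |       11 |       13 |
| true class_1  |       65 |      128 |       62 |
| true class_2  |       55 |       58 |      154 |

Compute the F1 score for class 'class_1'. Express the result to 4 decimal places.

Take TP from the diagonal, FP from the rest of the 'class_1' prediction marginal, FN from the rest of the 'class_1' actual marginal.
F1 score = 2·TP/(2·TP+FP+FN).
class_1: TP=128, FP=11+58=69, FN=65+62=127 → 256/452 = 0.56637

0.5664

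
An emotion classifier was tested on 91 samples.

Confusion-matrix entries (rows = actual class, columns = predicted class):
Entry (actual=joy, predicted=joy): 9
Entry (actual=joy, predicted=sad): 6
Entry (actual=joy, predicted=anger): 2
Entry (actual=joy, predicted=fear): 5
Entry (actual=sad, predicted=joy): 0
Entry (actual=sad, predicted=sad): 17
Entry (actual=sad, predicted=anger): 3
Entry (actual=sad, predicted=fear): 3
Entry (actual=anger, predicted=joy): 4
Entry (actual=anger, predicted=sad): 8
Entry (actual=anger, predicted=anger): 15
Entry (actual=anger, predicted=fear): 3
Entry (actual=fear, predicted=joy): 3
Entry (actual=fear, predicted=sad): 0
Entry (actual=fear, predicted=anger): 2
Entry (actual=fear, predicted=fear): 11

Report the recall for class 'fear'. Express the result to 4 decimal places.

recall = TP/(TP+FN).
fear: TP=11, FN=3+0+2=5 → 11/16 = 0.68750

0.6875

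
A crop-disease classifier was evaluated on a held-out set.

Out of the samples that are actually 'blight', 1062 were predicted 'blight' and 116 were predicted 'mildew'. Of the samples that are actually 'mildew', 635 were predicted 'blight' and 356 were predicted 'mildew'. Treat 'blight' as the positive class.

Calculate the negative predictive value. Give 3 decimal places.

0.754

NPV = TN/(TN+FN) = 356/(356+116) = 0.754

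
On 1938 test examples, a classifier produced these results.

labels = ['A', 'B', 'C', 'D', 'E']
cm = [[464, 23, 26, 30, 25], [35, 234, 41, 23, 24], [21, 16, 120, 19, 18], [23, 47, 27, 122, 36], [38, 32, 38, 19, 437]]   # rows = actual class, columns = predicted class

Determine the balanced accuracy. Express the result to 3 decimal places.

0.669

Balanced accuracy = mean of per-class recall.
  A: recall = 464/568 = 0.8169
  B: recall = 234/357 = 0.6555
  C: recall = 120/194 = 0.6186
  D: recall = 122/255 = 0.4784
  E: recall = 437/564 = 0.7748
Mean = (0.8169 + 0.6555 + 0.6186 + 0.4784 + 0.7748) / 5 = 0.669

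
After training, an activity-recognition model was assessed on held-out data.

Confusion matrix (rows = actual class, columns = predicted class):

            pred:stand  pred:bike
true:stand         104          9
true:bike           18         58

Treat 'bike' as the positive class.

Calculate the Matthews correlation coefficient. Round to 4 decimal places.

0.7006

MCC = (TP·TN − FP·FN) / √((TP+FP)(TP+FN)(TN+FP)(TN+FN))
Numerator = 58·104 − 9·18 = 5870
Denominator = √(67·76·113·122) = √70198312 = 8378.4433
MCC = 5870 / 8378.4433 = 0.7006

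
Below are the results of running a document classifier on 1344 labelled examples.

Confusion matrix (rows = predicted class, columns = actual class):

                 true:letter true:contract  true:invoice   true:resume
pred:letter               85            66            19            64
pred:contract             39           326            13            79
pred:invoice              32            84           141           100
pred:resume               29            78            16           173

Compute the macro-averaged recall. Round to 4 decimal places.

Per-class recall (TP/(TP+FN)):
  letter: TP=85, FN=39+32+29=100 → 85/185 = 0.45946
  contract: TP=326, FN=66+84+78=228 → 326/554 = 0.58845
  invoice: TP=141, FN=19+13+16=48 → 141/189 = 0.74603
  resume: TP=173, FN=64+79+100=243 → 173/416 = 0.41587
Macro-recall = mean = (0.45946 + 0.58845 + 0.74603 + 0.41587) / 4 = 0.5525

0.5525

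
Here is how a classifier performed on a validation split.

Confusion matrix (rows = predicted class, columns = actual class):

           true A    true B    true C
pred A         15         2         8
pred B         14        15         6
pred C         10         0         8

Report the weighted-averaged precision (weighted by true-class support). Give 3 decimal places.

0.519

Per-class precision (TP/(TP+FP)):
  A: TP=15, FP=2+8=10 → 15/25 = 0.6000
  B: TP=15, FP=14+6=20 → 15/35 = 0.4286
  C: TP=8, FP=10+0=10 → 8/18 = 0.4444
Weighted-precision = Σ (supportᵢ/N)·precisionᵢ with N=78: (39/78)·0.6000 + (17/78)·0.4286 + (22/78)·0.4444 = 0.519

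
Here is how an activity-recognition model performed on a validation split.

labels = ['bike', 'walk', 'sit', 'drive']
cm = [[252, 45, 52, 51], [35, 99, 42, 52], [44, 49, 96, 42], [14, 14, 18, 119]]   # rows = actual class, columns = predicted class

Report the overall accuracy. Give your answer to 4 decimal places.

0.5527

Accuracy = trace / total = (252+99+96+119=566) / 1024 = 566/1024 = 0.5527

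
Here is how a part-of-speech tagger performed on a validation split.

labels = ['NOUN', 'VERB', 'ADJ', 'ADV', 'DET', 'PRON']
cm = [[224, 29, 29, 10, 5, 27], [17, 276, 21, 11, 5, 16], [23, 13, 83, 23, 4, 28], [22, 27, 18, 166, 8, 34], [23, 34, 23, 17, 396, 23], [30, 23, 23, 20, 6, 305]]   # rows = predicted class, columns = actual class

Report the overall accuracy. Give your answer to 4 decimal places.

0.7101

Accuracy = trace / total = (224+276+83+166+396+305=1450) / 2042 = 1450/2042 = 0.7101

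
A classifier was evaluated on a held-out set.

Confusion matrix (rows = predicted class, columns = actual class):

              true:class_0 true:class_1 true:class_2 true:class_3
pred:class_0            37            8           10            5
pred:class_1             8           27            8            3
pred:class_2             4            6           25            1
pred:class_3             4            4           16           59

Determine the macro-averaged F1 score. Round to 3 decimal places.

0.639

Per-class F1 score (2·TP/(2·TP+FP+FN)):
  class_0: TP=37, FP=8+10+5=23, FN=8+4+4=16 → 74/113 = 0.6549
  class_1: TP=27, FP=8+8+3=19, FN=8+6+4=18 → 54/91 = 0.5934
  class_2: TP=25, FP=4+6+1=11, FN=10+8+16=34 → 50/95 = 0.5263
  class_3: TP=59, FP=4+4+16=24, FN=5+3+1=9 → 118/151 = 0.7815
Macro-F1 score = mean = (0.6549 + 0.5934 + 0.5263 + 0.7815) / 4 = 0.639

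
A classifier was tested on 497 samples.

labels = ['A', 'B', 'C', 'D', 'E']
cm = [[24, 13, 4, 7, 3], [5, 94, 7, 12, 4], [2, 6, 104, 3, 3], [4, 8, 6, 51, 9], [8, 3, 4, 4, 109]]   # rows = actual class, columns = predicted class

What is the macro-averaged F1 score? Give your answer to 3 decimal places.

Per-class F1 score (2·TP/(2·TP+FP+FN)):
  A: TP=24, FP=5+2+4+8=19, FN=13+4+7+3=27 → 48/94 = 0.5106
  B: TP=94, FP=13+6+8+3=30, FN=5+7+12+4=28 → 188/246 = 0.7642
  C: TP=104, FP=4+7+6+4=21, FN=2+6+3+3=14 → 208/243 = 0.8560
  D: TP=51, FP=7+12+3+4=26, FN=4+8+6+9=27 → 102/155 = 0.6581
  E: TP=109, FP=3+4+3+9=19, FN=8+3+4+4=19 → 218/256 = 0.8516
Macro-F1 score = mean = (0.5106 + 0.7642 + 0.8560 + 0.6581 + 0.8516) / 5 = 0.728

0.728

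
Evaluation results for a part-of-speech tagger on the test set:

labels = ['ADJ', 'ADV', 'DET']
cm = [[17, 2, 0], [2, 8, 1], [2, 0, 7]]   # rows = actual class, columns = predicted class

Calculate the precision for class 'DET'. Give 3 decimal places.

One-vs-rest for 'DET': TP = diagonal; FP = other classes predicted 'DET'; FN = 'DET' predicted as other.
precision = TP/(TP+FP).
DET: TP=7, FP=0+1=1 → 7/8 = 0.8750

0.875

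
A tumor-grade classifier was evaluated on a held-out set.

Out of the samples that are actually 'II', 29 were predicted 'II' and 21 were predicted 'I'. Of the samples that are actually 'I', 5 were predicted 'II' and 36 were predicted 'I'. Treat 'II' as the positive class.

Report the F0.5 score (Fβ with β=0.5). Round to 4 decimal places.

Fβ = (1+β²)·TP / ((1+β²)·TP + β²·FN + FP), with β²=1/4
= 1.25·29 / (1.25·29 + 0.25·21 + 5) = 0.7796

0.7796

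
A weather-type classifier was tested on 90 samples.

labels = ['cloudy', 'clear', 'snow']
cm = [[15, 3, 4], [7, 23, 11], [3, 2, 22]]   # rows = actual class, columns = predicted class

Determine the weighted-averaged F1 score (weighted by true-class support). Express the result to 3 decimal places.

Per-class F1 score (2·TP/(2·TP+FP+FN)):
  cloudy: TP=15, FP=7+3=10, FN=3+4=7 → 30/47 = 0.6383
  clear: TP=23, FP=3+2=5, FN=7+11=18 → 46/69 = 0.6667
  snow: TP=22, FP=4+11=15, FN=3+2=5 → 44/64 = 0.6875
Weighted-F1 score = Σ (supportᵢ/N)·F1 scoreᵢ with N=90: (22/90)·0.6383 + (41/90)·0.6667 + (27/90)·0.6875 = 0.666

0.666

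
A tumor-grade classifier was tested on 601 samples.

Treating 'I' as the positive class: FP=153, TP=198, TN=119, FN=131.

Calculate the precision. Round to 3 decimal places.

0.564

Precision = TP/(TP+FP) = 198/(198+153) = 198/351 = 0.564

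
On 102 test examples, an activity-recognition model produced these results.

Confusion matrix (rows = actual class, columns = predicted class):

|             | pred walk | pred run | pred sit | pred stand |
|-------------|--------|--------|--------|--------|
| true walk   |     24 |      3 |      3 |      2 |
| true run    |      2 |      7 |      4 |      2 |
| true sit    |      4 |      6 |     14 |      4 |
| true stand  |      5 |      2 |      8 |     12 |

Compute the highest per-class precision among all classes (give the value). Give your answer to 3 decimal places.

0.686

Per-class precision (TP/(TP+FP)):
  walk: TP=24, FP=2+4+5=11 → 24/35 = 0.6857
  run: TP=7, FP=3+6+2=11 → 7/18 = 0.3889
  sit: TP=14, FP=3+4+8=15 → 14/29 = 0.4828
  stand: TP=12, FP=2+2+4=8 → 12/20 = 0.6000
Highest is class 'walk' with precision = 0.686.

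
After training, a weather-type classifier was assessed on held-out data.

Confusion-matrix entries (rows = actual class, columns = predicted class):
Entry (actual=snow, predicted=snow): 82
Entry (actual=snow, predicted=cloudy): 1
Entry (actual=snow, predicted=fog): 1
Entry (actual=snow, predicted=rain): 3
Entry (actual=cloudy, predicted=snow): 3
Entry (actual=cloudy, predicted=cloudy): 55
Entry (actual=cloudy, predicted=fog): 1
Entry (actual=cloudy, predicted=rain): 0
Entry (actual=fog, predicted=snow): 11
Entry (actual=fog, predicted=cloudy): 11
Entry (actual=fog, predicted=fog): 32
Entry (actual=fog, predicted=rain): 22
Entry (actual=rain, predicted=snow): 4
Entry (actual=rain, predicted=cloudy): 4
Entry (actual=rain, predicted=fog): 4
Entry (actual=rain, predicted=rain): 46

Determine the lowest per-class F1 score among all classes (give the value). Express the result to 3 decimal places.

Per-class F1 score (2·TP/(2·TP+FP+FN)):
  snow: TP=82, FP=3+11+4=18, FN=1+1+3=5 → 164/187 = 0.8770
  cloudy: TP=55, FP=1+11+4=16, FN=3+1+0=4 → 110/130 = 0.8462
  fog: TP=32, FP=1+1+4=6, FN=11+11+22=44 → 64/114 = 0.5614
  rain: TP=46, FP=3+0+22=25, FN=4+4+4=12 → 92/129 = 0.7132
Lowest is class 'fog' with F1 score = 0.561.

0.561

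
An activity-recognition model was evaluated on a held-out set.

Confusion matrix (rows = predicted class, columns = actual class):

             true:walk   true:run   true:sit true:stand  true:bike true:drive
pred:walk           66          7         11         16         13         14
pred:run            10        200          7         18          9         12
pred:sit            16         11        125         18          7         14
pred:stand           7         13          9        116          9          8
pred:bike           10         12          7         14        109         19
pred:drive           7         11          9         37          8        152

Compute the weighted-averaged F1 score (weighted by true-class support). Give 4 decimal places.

0.6777

Per-class F1 score (2·TP/(2·TP+FP+FN)):
  walk: TP=66, FP=7+11+16+13+14=61, FN=10+16+7+10+7=50 → 132/243 = 0.54321
  run: TP=200, FP=10+7+18+9+12=56, FN=7+11+13+12+11=54 → 400/510 = 0.78431
  sit: TP=125, FP=16+11+18+7+14=66, FN=11+7+9+7+9=43 → 250/359 = 0.69638
  stand: TP=116, FP=7+13+9+9+8=46, FN=16+18+18+14+37=103 → 232/381 = 0.60892
  bike: TP=109, FP=10+12+7+14+19=62, FN=13+9+7+9+8=46 → 218/326 = 0.66871
  drive: TP=152, FP=7+11+9+37+8=72, FN=14+12+14+8+19=67 → 304/443 = 0.68623
Weighted-F1 score = Σ (supportᵢ/N)·F1 scoreᵢ with N=1131: (116/1131)·0.54321 + (254/1131)·0.78431 + (168/1131)·0.69638 + (219/1131)·0.60892 + (155/1131)·0.66871 + (219/1131)·0.68623 = 0.6777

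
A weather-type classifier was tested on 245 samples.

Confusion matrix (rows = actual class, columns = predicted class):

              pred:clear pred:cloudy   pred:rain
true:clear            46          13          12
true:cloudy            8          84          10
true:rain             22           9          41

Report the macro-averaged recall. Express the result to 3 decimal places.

0.680

Per-class recall (TP/(TP+FN)):
  clear: TP=46, FN=13+12=25 → 46/71 = 0.6479
  cloudy: TP=84, FN=8+10=18 → 84/102 = 0.8235
  rain: TP=41, FN=22+9=31 → 41/72 = 0.5694
Macro-recall = mean = (0.6479 + 0.8235 + 0.5694) / 3 = 0.680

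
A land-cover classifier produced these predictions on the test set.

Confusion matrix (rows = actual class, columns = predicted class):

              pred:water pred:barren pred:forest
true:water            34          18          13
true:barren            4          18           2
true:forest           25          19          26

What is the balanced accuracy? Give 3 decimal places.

0.548

Balanced accuracy = mean of per-class recall.
  water: recall = 34/65 = 0.5231
  barren: recall = 18/24 = 0.7500
  forest: recall = 26/70 = 0.3714
Mean = (0.5231 + 0.7500 + 0.3714) / 3 = 0.548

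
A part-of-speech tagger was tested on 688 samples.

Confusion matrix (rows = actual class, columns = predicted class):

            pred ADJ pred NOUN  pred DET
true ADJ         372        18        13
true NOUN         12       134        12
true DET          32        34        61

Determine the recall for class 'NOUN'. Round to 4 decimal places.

0.8481

Treat 'NOUN' as positive and all other classes as negative.
recall = TP/(TP+FN).
NOUN: TP=134, FN=12+12=24 → 134/158 = 0.84810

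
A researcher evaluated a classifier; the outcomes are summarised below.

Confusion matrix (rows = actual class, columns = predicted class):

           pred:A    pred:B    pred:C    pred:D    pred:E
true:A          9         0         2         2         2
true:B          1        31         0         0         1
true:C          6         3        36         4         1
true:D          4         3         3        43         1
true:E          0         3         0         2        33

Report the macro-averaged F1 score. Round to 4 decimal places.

0.7685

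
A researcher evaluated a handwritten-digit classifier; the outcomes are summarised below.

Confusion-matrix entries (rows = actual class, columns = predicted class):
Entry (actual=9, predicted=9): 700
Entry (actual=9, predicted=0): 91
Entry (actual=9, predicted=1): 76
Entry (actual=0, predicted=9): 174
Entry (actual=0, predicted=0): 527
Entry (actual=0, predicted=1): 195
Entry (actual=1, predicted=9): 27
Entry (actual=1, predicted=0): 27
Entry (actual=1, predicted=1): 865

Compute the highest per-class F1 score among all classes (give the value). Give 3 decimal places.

0.842

Per-class F1 score (2·TP/(2·TP+FP+FN)):
  9: TP=700, FP=174+27=201, FN=91+76=167 → 1400/1768 = 0.7919
  0: TP=527, FP=91+27=118, FN=174+195=369 → 1054/1541 = 0.6840
  1: TP=865, FP=76+195=271, FN=27+27=54 → 1730/2055 = 0.8418
Highest is class '1' with F1 score = 0.842.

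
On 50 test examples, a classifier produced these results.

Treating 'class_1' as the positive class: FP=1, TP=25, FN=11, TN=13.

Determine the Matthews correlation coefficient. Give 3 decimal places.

0.560

MCC = (TP·TN − FP·FN) / √((TP+FP)(TP+FN)(TN+FP)(TN+FN))
Numerator = 25·13 − 1·11 = 314
Denominator = √(26·36·14·24) = √314496 = 560.7994
MCC = 314 / 560.7994 = 0.560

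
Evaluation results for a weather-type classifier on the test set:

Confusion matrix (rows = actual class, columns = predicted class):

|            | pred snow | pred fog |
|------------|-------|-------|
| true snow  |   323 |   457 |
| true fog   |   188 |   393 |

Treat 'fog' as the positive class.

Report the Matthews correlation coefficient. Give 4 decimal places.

0.0925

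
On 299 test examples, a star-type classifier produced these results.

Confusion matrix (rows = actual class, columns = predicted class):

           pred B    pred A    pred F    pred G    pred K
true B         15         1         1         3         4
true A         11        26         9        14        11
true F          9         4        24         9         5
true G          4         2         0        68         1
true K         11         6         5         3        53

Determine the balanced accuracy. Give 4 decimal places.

Balanced accuracy = mean of per-class recall.
  B: recall = 15/24 = 0.62500
  A: recall = 26/71 = 0.36620
  F: recall = 24/51 = 0.47059
  G: recall = 68/75 = 0.90667
  K: recall = 53/78 = 0.67949
Mean = (0.62500 + 0.36620 + 0.47059 + 0.90667 + 0.67949) / 5 = 0.6096

0.6096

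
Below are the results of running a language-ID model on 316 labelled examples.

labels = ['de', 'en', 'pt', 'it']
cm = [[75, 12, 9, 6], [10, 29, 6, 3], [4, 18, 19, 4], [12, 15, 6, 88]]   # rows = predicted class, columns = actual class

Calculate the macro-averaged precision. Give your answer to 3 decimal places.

Per-class precision (TP/(TP+FP)):
  de: TP=75, FP=12+9+6=27 → 75/102 = 0.7353
  en: TP=29, FP=10+6+3=19 → 29/48 = 0.6042
  pt: TP=19, FP=4+18+4=26 → 19/45 = 0.4222
  it: TP=88, FP=12+15+6=33 → 88/121 = 0.7273
Macro-precision = mean = (0.7353 + 0.6042 + 0.4222 + 0.7273) / 4 = 0.622

0.622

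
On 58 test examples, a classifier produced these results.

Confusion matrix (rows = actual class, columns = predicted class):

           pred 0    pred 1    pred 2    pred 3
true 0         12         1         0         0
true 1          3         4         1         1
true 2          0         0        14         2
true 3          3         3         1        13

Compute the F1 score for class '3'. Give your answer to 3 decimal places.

0.722

F1 score = 2·TP/(2·TP+FP+FN).
3: TP=13, FP=0+1+2=3, FN=3+3+1=7 → 26/36 = 0.7222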